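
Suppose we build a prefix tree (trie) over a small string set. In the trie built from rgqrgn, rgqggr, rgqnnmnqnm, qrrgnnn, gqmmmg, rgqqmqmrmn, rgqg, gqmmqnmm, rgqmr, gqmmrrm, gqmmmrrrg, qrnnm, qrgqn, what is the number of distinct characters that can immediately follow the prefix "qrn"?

Walk "qrn" from the root, arriving at one node.
Characters that immediately follow "qrn" among the stored strings: {n}.
That node has 1 child edge.

1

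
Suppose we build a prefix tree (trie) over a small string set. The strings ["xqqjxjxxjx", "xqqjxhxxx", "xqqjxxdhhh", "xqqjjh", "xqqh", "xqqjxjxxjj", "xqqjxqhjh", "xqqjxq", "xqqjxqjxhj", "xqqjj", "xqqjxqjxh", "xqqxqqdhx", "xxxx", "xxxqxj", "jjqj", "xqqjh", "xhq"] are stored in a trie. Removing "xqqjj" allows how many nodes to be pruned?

0

A node on "xqqjj"'s path can go only if nothing else ends at it or branches off below it.
Every node on "xqqjj" is still needed (e.g. by "xqqjjh"), so nothing is freed.
Nodes removed: 0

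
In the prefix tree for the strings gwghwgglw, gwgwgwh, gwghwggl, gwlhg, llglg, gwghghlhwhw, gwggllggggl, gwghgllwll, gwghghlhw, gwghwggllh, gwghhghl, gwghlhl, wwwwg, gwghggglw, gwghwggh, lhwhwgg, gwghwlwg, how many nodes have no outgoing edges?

A leaf is a node with no children — equivalently, the end of a word that is not a proper prefix of any other stored word.
Those words: "gwggllggggl", "gwghggglw", "gwghghlhwhw", "gwghgllwll", "gwghhghl", "gwghlhl", "gwghwggh", "gwghwggllh", "gwghwgglw", "gwghwlwg", "gwgwgwh", "gwlhg", "lhwhwgg", "llglg", "wwwwg"
Leaf count: 15

15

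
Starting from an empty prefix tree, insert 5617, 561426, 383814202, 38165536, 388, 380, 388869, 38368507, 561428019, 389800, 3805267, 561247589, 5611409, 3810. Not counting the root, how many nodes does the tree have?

55

Trace insertions, counting only characters that open a new branch:
  "5617" → 4 new (5, 6, 1, 7)
  "561426" → prefix "561" already present; 3 new (4, 2, 6)
  "383814202" → 9 new (3, 8, 3, 8, 1, 4, 2, 0, 2)
  "38165536" → prefix "38" already present; 6 new (1, 6, 5, 5, 3, 6)
  "388" → prefix "38" already present; 1 new (8)
  "380" → prefix "38" already present; 1 new (0)
  "388869" → prefix "388" already present; 3 new (8, 6, 9)
  "38368507" → prefix "383" already present; 5 new (6, 8, 5, 0, 7)
  "561428019" → prefix "56142" already present; 4 new (8, 0, 1, 9)
  "389800" → prefix "38" already present; 4 new (9, 8, 0, 0)
  "3805267" → prefix "380" already present; 4 new (5, 2, 6, 7)
  "561247589" → prefix "561" already present; 6 new (2, 4, 7, 5, 8, 9)
  "5611409" → prefix "561" already present; 4 new (1, 4, 0, 9)
  "3810" → prefix "381" already present; 1 new (0)
Total nodes = 4 + 3 + 9 + 6 + 1 + 1 + 3 + 5 + 4 + 4 + 4 + 6 + 4 + 1 = 55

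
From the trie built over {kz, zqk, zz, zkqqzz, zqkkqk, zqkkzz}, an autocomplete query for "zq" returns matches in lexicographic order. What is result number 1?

zqk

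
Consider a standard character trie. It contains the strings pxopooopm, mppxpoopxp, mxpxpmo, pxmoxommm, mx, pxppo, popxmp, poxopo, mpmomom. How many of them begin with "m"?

4

Traverse to the node for "m", then collect every word in that subtree.
Words under "m": mpmomom, mppxpoopxp, mx, mxpxpmo
Count: 4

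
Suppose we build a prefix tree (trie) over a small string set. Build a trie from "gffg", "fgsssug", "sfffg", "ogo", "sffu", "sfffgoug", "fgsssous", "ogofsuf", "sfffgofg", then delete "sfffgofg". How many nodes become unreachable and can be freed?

After clearing the end-marker at "sfffgofg", prune upward until reaching a node still needed by another word.
The suffix "fg" (2 nodes) is used only by "sfffgofg"; the node for "sfffgo" still has the child "u", so pruning stops there.
Nodes removed: 2

2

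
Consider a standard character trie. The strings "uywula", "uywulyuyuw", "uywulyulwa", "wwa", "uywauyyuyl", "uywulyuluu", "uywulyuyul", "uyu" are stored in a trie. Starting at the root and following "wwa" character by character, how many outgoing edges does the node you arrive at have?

The children of the "wwa" node are the distinct next characters among strings starting with "wwa".
No stored string extends past "wwa".
That node has 0 child edges.

0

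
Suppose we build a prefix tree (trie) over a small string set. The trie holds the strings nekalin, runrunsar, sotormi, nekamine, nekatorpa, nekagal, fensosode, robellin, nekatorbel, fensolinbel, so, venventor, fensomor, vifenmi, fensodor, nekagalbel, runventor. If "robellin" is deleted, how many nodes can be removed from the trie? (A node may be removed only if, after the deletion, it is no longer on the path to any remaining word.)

7

A node on "robellin"'s path can go only if nothing else ends at it or branches off below it.
The suffix "obellin" (7 nodes) is used only by "robellin"; the node for "r" still has the child "u", so pruning stops there.
Nodes removed: 7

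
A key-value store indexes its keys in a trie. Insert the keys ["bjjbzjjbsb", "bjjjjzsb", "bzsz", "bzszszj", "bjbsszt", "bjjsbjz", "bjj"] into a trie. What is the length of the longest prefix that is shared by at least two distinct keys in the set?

4

The deepest shared node is where two words last agree before diverging.
e.g. "bzsz" and "bzszszj" share the prefix "bzsz" of length 4; no pair shares a longer one.
Longest shared-prefix length: 4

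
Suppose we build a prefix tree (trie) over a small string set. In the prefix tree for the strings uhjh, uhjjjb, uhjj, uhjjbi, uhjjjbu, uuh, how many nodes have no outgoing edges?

4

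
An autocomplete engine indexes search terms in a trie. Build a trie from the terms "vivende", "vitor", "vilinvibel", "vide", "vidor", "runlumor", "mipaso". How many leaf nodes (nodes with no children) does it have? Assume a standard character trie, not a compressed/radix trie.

7

A leaf is a node with no children — equivalently, the end of a word that is not a proper prefix of any other stored word.
Those words: "mipaso", "runlumor", "vide", "vidor", "vilinvibel", "vitor", "vivende"
Leaf count: 7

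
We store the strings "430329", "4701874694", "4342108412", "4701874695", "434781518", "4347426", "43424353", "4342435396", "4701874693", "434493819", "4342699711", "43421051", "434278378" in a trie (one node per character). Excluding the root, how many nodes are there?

59

Trace insertions, counting only characters that open a new branch:
  "430329" → 6 new (4, 3, 0, 3, 2, 9)
  "4701874694" → prefix "4" already present; 9 new (7, 0, 1, 8, 7, 4, 6, 9, 4)
  "4342108412" → prefix "43" already present; 8 new (4, 2, 1, 0, 8, 4, 1, 2)
  "4701874695" → prefix "470187469" already present; 1 new (5)
  "434781518" → prefix "434" already present; 6 new (7, 8, 1, 5, 1, 8)
  "4347426" → prefix "4347" already present; 3 new (4, 2, 6)
  "43424353" → prefix "4342" already present; 4 new (4, 3, 5, 3)
  "4342435396" → prefix "43424353" already present; 2 new (9, 6)
  "4701874693" → prefix "470187469" already present; 1 new (3)
  "434493819" → prefix "434" already present; 6 new (4, 9, 3, 8, 1, 9)
  "4342699711" → prefix "4342" already present; 6 new (6, 9, 9, 7, 1, 1)
  "43421051" → prefix "434210" already present; 2 new (5, 1)
  "434278378" → prefix "4342" already present; 5 new (7, 8, 3, 7, 8)
Total nodes = 6 + 9 + 8 + 1 + 6 + 3 + 4 + 2 + 1 + 6 + 6 + 2 + 5 = 59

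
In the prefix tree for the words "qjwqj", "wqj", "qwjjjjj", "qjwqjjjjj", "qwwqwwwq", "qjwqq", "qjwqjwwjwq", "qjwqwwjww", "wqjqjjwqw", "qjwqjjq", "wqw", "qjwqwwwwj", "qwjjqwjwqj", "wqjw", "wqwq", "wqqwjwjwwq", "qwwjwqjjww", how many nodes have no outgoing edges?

14

Leaves are exactly the stored words that no other stored word extends.
Those words: "qjwqjjjjj", "qjwqjjq", "qjwqjwwjwq", "qjwqq", "qjwqwwjww", "qjwqwwwwj", "qwjjjjj", "qwjjqwjwqj", "qwwjwqjjww", "qwwqwwwq", "wqjqjjwqw", "wqjw", "wqqwjwjwwq", "wqwq"
Leaf count: 14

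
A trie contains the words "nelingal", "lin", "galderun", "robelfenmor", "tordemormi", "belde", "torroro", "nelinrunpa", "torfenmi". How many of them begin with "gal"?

Traverse to the node for "gal", then collect every word in that subtree.
Words under "gal": galderun
Count: 1

1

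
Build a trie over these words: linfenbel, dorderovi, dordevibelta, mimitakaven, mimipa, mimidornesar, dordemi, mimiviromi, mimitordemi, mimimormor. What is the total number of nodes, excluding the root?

Count nodes per top-level branch (shared prefixes stored once):
  'd'-branch (dordemi, dorderovi, dordevibelta): 18 nodes
  'l'-branch (linfenbel): 9 nodes
  'm'-branch (mimidornesar, mimimormor, mimipa, mimitakaven, mimitordemi, mimiviromi): 39 nodes
Sum: 66

66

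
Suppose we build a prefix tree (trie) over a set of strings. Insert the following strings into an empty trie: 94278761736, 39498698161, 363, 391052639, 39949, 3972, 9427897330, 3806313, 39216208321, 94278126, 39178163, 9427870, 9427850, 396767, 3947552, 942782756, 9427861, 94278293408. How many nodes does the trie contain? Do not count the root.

86

Insert word by word; a character creates a node only if that edge doesn't already exist:
  "94278761736" → 11 new (9, 4, 2, 7, 8, 7, 6, 1, 7, 3, 6)
  "39498698161" → 11 new (3, 9, 4, 9, 8, 6, 9, 8, 1, 6, 1)
  "363" → prefix "3" already present; 2 new (6, 3)
  "391052639" → prefix "39" already present; 7 new (1, 0, 5, 2, 6, 3, 9)
  "39949" → prefix "39" already present; 3 new (9, 4, 9)
  "3972" → prefix "39" already present; 2 new (7, 2)
  "9427897330" → prefix "94278" already present; 5 new (9, 7, 3, 3, 0)
  "3806313" → prefix "3" already present; 6 new (8, 0, 6, 3, 1, 3)
  "39216208321" → prefix "39" already present; 9 new (2, 1, 6, 2, 0, 8, 3, 2, 1)
  "94278126" → prefix "94278" already present; 3 new (1, 2, 6)
  "39178163" → prefix "391" already present; 5 new (7, 8, 1, 6, 3)
  "9427870" → prefix "942787" already present; 1 new (0)
  "9427850" → prefix "94278" already present; 2 new (5, 0)
  "396767" → prefix "39" already present; 4 new (6, 7, 6, 7)
  "3947552" → prefix "394" already present; 4 new (7, 5, 5, 2)
  "942782756" → prefix "94278" already present; 4 new (2, 7, 5, 6)
  "9427861" → prefix "94278" already present; 2 new (6, 1)
  "94278293408" → prefix "942782" already present; 5 new (9, 3, 4, 0, 8)
Total nodes = 11 + 11 + 2 + 7 + 3 + 2 + 5 + 6 + 9 + 3 + 5 + 1 + 2 + 4 + 4 + 4 + 2 + 5 = 86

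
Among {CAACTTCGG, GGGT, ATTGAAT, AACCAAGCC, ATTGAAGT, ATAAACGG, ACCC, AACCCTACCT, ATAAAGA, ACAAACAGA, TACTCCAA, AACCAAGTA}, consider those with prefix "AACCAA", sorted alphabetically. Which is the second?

Words with prefix "AACCAA", in lexicographic order: "AACCAAGCC", "AACCAAGTA"
Position 2: AACCAAGTA

AACCAAGTA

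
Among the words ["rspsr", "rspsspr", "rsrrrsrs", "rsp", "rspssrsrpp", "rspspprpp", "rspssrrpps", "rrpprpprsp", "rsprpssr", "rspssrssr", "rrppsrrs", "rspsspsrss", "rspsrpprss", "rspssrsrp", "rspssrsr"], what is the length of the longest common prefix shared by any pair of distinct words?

Equivalently: take the maximum, over all pairs, of their longest common prefix length.
"rspssrsrp" and "rspssrsrpp" agree on "rspssrsrp" (9 characters) before diverging; nothing deeper is shared.
Longest shared-prefix length: 9

9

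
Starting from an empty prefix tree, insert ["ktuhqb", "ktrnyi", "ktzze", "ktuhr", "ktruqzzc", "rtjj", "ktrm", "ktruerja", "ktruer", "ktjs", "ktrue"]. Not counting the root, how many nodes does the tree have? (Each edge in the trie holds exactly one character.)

30

Trie structure (* marks end of a word):
(root)
├─ k
│  └─ t
│     ├─ j
│     │  └─ s *
│     ├─ r
│     │  ├─ m *
│     │  ├─ n
│     │  │  └─ y
│     │  │     └─ i *
│     │  └─ u
│     │     ├─ e *
│     │     │  └─ r *
│     │     │     └─ j
│     │     │        └─ a *
│     │     └─ q
│     │        └─ z
│     │           └─ z
│     │              └─ c *
│     ├─ u
│     │  └─ h
│     │     ├─ q
│     │     │  └─ b *
│     │     └─ r *
│     └─ z
│        └─ z
│           └─ e *
└─ r
   └─ t
      └─ j
         └─ j *
Counting every labelled node above: 30.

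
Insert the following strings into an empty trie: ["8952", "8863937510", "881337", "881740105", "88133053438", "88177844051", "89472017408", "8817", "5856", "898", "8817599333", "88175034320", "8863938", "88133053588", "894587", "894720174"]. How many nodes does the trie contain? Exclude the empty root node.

69

Count nodes per top-level branch (shared prefixes stored once):
  '5'-branch (5856): 4 nodes
  '8'-branch (88133053438, 88133053588, 881337, 8817, 881740105, 88175034320, 8817599333, 88177844051, 8863937510, 8863938, 894587, 894720174, 89472017408, 8952, 898): 65 nodes
Sum: 69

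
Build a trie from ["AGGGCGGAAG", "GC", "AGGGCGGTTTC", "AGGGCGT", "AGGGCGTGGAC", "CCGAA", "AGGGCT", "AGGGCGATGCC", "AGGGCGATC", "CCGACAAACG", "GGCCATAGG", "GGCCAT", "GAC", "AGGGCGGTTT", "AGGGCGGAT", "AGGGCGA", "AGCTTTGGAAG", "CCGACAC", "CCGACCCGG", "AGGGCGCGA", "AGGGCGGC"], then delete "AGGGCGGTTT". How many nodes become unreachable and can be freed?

After clearing the end-marker at "AGGGCGGTTT", prune upward until reaching a node still needed by another word.
Every node on "AGGGCGGTTT" is still needed (e.g. by "AGGGCGGTTTC"), so nothing is freed.
Nodes removed: 0

0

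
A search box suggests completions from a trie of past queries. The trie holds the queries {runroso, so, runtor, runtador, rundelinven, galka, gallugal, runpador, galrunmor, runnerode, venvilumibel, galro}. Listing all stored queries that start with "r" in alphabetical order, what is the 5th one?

runtador

Filter for "r…" and sort: "rundelinven", "runnerode", "runpador", "runroso", "runtador", "runtor"
The 5th is runtador.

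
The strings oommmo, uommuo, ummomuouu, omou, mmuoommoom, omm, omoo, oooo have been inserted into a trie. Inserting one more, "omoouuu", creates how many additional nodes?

3

The longest prefix of "omoouuu" already in the trie is "omoo" (length 4).
Each of the 3 remaining characters creates one node.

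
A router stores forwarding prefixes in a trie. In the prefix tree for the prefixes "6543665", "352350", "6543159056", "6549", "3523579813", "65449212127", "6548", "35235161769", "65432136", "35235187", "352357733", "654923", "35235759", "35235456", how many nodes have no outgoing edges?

13

Leaves are exactly the stored words that no other stored word extends.
Those words: "352350", "35235161769", "35235187", "35235456", "35235759", "352357733", "3523579813", "6543159056", "65432136", "6543665", "65449212127", "6548", "654923"
Leaf count: 13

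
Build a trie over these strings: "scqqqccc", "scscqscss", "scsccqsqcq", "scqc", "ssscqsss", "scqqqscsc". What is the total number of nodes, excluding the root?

33

Count nodes per top-level branch (shared prefixes stored once):
  's'-branch (scqc, scqqqccc, scqqqscsc, scsccqsqcq, scscqscss, ssscqsss): 33 nodes
Sum: 33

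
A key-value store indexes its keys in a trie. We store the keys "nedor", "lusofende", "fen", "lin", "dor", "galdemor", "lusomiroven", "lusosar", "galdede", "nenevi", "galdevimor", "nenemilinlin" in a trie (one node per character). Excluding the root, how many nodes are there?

59

For each word, the new-node count is its length minus the longest prefix already in the trie:
  "nedor" → 5 new (n, e, d, o, r)
  "lusofende" → 9 new (l, u, s, o, f, e, n, d, e)
  "fen" → 3 new (f, e, n)
  "lin" → prefix "l" already present; 2 new (i, n)
  "dor" → 3 new (d, o, r)
  "galdemor" → 8 new (g, a, l, d, e, m, o, r)
  "lusomiroven" → prefix "luso" already present; 7 new (m, i, r, o, v, e, n)
  "lusosar" → prefix "luso" already present; 3 new (s, a, r)
  "galdede" → prefix "galde" already present; 2 new (d, e)
  "nenevi" → prefix "ne" already present; 4 new (n, e, v, i)
  "galdevimor" → prefix "galde" already present; 5 new (v, i, m, o, r)
  "nenemilinlin" → prefix "nene" already present; 8 new (m, i, l, i, n, l, i, n)
Total nodes = 5 + 9 + 3 + 2 + 3 + 8 + 7 + 3 + 2 + 4 + 5 + 8 = 59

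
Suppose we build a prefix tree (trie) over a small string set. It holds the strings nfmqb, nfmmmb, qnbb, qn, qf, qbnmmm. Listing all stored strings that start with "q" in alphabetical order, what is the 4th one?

qnbb

DFS of the "q" subtree visits, in order: "qbnmmm", "qf", "qn", "qnbb"
The 4th is qnbb.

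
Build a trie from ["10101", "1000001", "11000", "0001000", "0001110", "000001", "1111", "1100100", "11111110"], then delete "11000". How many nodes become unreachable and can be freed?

A node on "11000"'s path can go only if nothing else ends at it or branches off below it.
The suffix "0" (1 node) is used only by "11000"; the node for "1100" still has the child "1", so pruning stops there.
Nodes removed: 1

1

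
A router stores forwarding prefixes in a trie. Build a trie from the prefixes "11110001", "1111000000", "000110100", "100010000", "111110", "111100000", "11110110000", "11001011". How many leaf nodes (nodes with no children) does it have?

7

A leaf is a node with no children — equivalently, the end of a word that is not a proper prefix of any other stored word.
Those words: "000110100", "100010000", "11001011", "1111000000", "11110001", "11110110000", "111110"
Leaf count: 7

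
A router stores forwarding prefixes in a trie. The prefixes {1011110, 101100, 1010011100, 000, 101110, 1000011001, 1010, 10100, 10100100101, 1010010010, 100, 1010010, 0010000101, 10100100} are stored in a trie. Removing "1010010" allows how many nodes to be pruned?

0

A node on "1010010"'s path can go only if nothing else ends at it or branches off below it.
Every node on "1010010" is still needed (e.g. by "10100100101"), so nothing is freed.
Nodes removed: 0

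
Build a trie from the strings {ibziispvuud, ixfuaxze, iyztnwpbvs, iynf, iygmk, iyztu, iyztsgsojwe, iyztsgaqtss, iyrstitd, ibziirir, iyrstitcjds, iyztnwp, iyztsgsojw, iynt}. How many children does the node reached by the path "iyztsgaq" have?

1

Follow the path "iyztsgaq" to its node, then look at its outgoing edges.
Distinct next characters after "iyztsgaq": t.
That node has 1 child edge.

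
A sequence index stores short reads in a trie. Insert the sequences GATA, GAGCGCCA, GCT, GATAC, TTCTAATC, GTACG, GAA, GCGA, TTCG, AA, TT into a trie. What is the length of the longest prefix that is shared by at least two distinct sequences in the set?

4

Look for the deepest trie node that still has at least two words in its subtree.
"GATA" and "GATAC" agree on "GATA" (4 characters) before diverging; nothing deeper is shared.
Longest shared-prefix length: 4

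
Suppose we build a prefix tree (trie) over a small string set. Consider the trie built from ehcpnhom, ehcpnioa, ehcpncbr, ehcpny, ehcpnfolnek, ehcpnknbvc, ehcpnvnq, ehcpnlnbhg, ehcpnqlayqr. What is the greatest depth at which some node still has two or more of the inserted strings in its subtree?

5

Look for the deepest trie node that still has at least two words in its subtree.
e.g. "ehcpncbr" and "ehcpnfolnek" share the prefix "ehcpn" of length 5; no pair shares a longer one.
Longest shared-prefix length: 5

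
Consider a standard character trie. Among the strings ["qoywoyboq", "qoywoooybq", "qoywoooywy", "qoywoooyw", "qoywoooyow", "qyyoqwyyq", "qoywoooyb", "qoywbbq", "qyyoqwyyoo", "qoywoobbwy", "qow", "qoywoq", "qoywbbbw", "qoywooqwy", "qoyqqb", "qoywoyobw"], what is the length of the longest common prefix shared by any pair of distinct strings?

9

Look for the deepest trie node that still has at least two words in its subtree.
"qoywoooyb" and "qoywoooybq" agree on "qoywoooyb" (9 characters) before diverging; nothing deeper is shared.
Longest shared-prefix length: 9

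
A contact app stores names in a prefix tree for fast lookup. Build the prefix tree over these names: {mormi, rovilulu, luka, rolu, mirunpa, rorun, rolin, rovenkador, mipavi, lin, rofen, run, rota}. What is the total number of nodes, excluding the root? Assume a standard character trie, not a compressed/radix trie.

50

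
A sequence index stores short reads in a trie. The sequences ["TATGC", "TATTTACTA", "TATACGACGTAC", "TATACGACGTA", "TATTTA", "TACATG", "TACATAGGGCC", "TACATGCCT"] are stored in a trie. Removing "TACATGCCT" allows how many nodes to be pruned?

3

A node on "TACATGCCT"'s path can go only if nothing else ends at it or branches off below it.
The suffix "CCT" (3 nodes) is used only by "TACATGCCT"; "TACATG" is itself a stored word, so pruning stops there.
Nodes removed: 3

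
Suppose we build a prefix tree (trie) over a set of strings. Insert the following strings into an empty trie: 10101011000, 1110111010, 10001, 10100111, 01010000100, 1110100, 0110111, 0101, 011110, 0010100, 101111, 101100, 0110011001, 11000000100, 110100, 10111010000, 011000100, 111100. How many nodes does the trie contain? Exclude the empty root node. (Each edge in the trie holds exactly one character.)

90

Count nodes per top-level branch (shared prefixes stored once):
  '0'-branch (0010100, 0101, 01010000100, 011000100, 0110011001, 0110111, 011110): 35 nodes
  '1'-branch (10001, 10100111, 10101011000, 101100, 10111010000, 101111, 11000000100, 110100, 1110100, 1110111010, 111100): 55 nodes
Sum: 90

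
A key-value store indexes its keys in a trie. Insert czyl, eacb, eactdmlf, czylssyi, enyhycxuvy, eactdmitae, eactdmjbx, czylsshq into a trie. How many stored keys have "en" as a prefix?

1

Filter for entries beginning with "en":
Matches: "enyhycxuvy"
Count: 1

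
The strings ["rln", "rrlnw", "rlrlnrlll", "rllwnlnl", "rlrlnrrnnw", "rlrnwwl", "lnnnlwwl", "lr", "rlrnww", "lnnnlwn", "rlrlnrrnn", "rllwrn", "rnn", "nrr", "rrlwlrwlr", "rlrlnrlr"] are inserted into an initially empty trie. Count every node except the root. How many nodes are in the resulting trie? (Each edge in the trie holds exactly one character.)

For each word, the new-node count is its length minus the longest prefix already in the trie:
  "rln" → 3 new (r, l, n)
  "rrlnw" → prefix "r" already present; 4 new (r, l, n, w)
  "rlrlnrlll" → prefix "rl" already present; 7 new (r, l, n, r, l, l, l)
  "rllwnlnl" → prefix "rl" already present; 6 new (l, w, n, l, n, l)
  "rlrlnrrnnw" → prefix "rlrlnr" already present; 4 new (r, n, n, w)
  "rlrnwwl" → prefix "rlr" already present; 4 new (n, w, w, l)
  "lnnnlwwl" → 8 new (l, n, n, n, l, w, w, l)
  "lr" → prefix "l" already present; 1 new (r)
  "rlrnww" → prefix "rlrnww" already present; 0 new (none)
  "lnnnlwn" → prefix "lnnnlw" already present; 1 new (n)
  "rlrlnrrnn" → prefix "rlrlnrrnn" already present; 0 new (none)
  "rllwrn" → prefix "rllw" already present; 2 new (r, n)
  "rnn" → prefix "r" already present; 2 new (n, n)
  "nrr" → 3 new (n, r, r)
  "rrlwlrwlr" → prefix "rrl" already present; 6 new (w, l, r, w, l, r)
  "rlrlnrlr" → prefix "rlrlnrl" already present; 1 new (r)
Total nodes = 3 + 4 + 7 + 6 + 4 + 4 + 8 + 1 + 0 + 1 + 0 + 2 + 2 + 3 + 6 + 1 = 52

52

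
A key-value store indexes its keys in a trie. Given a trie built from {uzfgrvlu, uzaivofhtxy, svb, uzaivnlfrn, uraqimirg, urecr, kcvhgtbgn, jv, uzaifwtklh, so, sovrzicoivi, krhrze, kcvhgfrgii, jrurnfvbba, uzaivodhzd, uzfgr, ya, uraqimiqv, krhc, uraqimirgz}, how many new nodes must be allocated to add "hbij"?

4

Nothing in the trie begins with "h"; the whole of "hbij" is new.
4 − 0 = 4 new nodes.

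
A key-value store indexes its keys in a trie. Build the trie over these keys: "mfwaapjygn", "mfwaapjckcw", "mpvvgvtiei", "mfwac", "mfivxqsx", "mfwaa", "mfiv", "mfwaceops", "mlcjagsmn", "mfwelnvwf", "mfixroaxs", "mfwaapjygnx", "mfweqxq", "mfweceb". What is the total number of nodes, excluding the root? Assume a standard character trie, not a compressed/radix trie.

Count nodes per top-level branch (shared prefixes stored once):
  'm'-branch (mfiv, mfivxqsx, mfixroaxs, mfwaa, mfwaapjckcw, mfwaapjygn, mfwaapjygnx, mfwac, mfwaceops, mfweceb, mfwelnvwf, mfweqxq, mlcjagsmn, mpvvgvtiei): 61 nodes
Sum: 61

61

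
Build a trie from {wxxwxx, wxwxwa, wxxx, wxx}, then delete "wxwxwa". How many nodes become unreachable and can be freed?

A node on "wxwxwa"'s path can go only if nothing else ends at it or branches off below it.
The suffix "wxwa" (4 nodes) is used only by "wxwxwa"; the node for "wx" still has the child "x", so pruning stops there.
Nodes removed: 4

4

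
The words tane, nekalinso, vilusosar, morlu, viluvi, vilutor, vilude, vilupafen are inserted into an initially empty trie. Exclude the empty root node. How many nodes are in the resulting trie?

39

For each word, the new-node count is its length minus the longest prefix already in the trie:
  "tane" → 4 new (t, a, n, e)
  "nekalinso" → 9 new (n, e, k, a, l, i, n, s, o)
  "vilusosar" → 9 new (v, i, l, u, s, o, s, a, r)
  "morlu" → 5 new (m, o, r, l, u)
  "viluvi" → prefix "vilu" already present; 2 new (v, i)
  "vilutor" → prefix "vilu" already present; 3 new (t, o, r)
  "vilude" → prefix "vilu" already present; 2 new (d, e)
  "vilupafen" → prefix "vilu" already present; 5 new (p, a, f, e, n)
Total nodes = 4 + 9 + 9 + 5 + 2 + 3 + 2 + 5 = 39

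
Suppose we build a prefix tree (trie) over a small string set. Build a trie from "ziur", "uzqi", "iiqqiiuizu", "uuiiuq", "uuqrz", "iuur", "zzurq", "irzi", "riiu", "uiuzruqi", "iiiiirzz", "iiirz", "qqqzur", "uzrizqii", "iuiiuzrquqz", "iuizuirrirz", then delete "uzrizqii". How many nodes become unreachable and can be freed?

Walk "uzrizqii" from the leaf back toward the root, removing each node that no remaining word uses.
The suffix "rizqii" (6 nodes) is used only by "uzrizqii"; the node for "uz" still has the child "q", so pruning stops there.
Nodes removed: 6

6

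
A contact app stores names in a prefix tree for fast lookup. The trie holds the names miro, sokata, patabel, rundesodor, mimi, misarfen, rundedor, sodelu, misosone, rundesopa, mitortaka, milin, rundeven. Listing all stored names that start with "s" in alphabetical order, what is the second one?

sokata

Filter for "s…" and sort: "sodelu", "sokata"
The 2nd is sokata.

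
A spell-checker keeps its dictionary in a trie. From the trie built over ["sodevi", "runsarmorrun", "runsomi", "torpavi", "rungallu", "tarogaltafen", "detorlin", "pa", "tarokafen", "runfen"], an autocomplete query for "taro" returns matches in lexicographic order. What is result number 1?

tarogaltafen

Words with prefix "taro", in lexicographic order: "tarogaltafen", "tarokafen"
The 1st is tarogaltafen.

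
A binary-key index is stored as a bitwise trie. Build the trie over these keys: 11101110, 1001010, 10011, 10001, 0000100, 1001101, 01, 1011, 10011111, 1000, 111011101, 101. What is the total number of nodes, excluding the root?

33

Trie structure (* marks end of a word):
(root)
├─ 0
│  ├─ 0
│  │  └─ 0
│  │     └─ 0
│  │        └─ 1
│  │           └─ 0
│  │              └─ 0 *
│  └─ 1 *
└─ 1
   ├─ 0
   │  ├─ 0
   │  │  ├─ 0 *
   │  │  │  └─ 1 *
   │  │  └─ 1
   │  │     ├─ 0
   │  │     │  └─ 1
   │  │     │     └─ 0 *
   │  │     └─ 1 *
   │  │        ├─ 0
   │  │        │  └─ 1 *
   │  │        └─ 1
   │  │           └─ 1
   │  │              └─ 1 *
   │  └─ 1 *
   │     └─ 1 *
   └─ 1
      └─ 1
         └─ 0
            └─ 1
               └─ 1
                  └─ 1
                     └─ 0 *
                        └─ 1 *
Counting every labelled node above: 33.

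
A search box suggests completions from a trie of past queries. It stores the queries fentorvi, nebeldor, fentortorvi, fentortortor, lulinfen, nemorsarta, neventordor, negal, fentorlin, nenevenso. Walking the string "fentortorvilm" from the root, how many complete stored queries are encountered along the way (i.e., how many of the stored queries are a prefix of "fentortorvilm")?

Check each prefix of "fentortorvilm" against the stored set — each match is an end-marker on the path.
Prefixes of the query that are stored words: "fentortorvi"
Count: 1

1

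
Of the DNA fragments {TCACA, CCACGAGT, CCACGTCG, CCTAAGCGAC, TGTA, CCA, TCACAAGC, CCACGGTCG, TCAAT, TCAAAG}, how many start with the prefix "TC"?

Traverse to the node for "TC", then collect every word in that subtree.
Matches: "TCAAAG", "TCAAT", "TCACA", "TCACAAGC"
Count: 4

4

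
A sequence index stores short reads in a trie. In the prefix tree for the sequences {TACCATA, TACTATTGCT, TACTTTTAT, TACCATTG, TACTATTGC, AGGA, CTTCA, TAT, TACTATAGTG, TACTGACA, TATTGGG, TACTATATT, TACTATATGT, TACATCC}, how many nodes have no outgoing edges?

12

Leaves are exactly the stored words that no other stored word extends.
Those words: "AGGA", "CTTCA", "TACATCC", "TACCATA", "TACCATTG", "TACTATAGTG", "TACTATATGT", "TACTATATT", "TACTATTGCT", "TACTGACA", "TACTTTTAT", "TATTGGG"
Leaf count: 12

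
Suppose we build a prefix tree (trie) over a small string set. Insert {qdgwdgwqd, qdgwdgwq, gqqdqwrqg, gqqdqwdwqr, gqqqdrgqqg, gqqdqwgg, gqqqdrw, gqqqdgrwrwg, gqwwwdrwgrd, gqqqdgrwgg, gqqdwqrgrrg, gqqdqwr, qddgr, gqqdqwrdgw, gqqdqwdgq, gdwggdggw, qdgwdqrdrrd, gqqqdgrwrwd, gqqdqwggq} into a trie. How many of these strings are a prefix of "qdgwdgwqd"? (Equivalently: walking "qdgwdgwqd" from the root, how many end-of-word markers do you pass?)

Traverse "qdgwdgwqd" character by character; count nodes along the way that are marked as word ends.
Prefixes of the query that are stored words: "qdgwdgwq", "qdgwdgwqd"
Count: 2

2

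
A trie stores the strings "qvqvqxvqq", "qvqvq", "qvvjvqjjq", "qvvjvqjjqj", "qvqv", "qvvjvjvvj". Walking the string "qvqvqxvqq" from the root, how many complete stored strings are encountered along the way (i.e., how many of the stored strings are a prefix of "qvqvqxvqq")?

3

Traverse "qvqvqxvqq" character by character; count nodes along the way that are marked as word ends.
Prefixes of the query that are stored words: "qvqv", "qvqvq", "qvqvqxvqq"
Count: 3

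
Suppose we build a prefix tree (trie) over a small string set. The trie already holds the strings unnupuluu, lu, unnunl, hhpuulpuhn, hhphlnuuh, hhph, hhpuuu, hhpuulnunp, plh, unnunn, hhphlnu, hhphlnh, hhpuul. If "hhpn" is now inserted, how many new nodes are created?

The longest prefix of "hhpn" already in the trie is "hhp" (length 3).
Each of the 1 remaining characters creates one node.

1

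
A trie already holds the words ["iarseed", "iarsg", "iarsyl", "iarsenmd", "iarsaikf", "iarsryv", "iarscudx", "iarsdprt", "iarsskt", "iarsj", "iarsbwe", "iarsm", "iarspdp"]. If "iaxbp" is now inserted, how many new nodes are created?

3

Walking "iaxbp" from the root, the first 2 characters ("ia") follow existing edges; "x" is the first miss.
New nodes needed: |"iaxbp"| − 2 = 5 − 2 = 3.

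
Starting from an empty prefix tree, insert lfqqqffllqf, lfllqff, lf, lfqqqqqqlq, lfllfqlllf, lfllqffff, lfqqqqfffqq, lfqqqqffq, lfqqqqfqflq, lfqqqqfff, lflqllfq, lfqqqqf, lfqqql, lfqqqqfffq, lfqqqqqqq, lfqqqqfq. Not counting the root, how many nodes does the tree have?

46

Count nodes per top-level branch (shared prefixes stored once):
  'l'-branch (lf, lfllfqlllf, lfllqff, lfllqffff, lflqllfq, lfqqqffllqf, lfqqql, lfqqqqf, lfqqqqfff, lfqqqqfffq, lfqqqqfffqq, lfqqqqffq, lfqqqqfq, lfqqqqfqflq, lfqqqqqqlq, lfqqqqqqq): 46 nodes
Sum: 46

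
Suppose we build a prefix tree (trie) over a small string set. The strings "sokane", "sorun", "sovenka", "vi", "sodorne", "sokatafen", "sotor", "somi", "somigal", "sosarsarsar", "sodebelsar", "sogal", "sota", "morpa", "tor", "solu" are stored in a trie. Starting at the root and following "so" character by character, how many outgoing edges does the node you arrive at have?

Walk "so" from the root, arriving at one node.
Distinct next characters after "so": d, g, k, l, m, r, s, t, v.
That node has 9 child edges.

9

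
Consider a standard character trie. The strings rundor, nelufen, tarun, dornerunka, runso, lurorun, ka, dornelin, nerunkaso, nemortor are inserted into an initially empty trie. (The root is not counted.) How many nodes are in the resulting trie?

55

For each word, the new-node count is its length minus the longest prefix already in the trie:
  "rundor" → 6 new (r, u, n, d, o, r)
  "nelufen" → 7 new (n, e, l, u, f, e, n)
  "tarun" → 5 new (t, a, r, u, n)
  "dornerunka" → 10 new (d, o, r, n, e, r, u, n, k, a)
  "runso" → prefix "run" already present; 2 new (s, o)
  "lurorun" → 7 new (l, u, r, o, r, u, n)
  "ka" → 2 new (k, a)
  "dornelin" → prefix "dorne" already present; 3 new (l, i, n)
  "nerunkaso" → prefix "ne" already present; 7 new (r, u, n, k, a, s, o)
  "nemortor" → prefix "ne" already present; 6 new (m, o, r, t, o, r)
Total nodes = 6 + 7 + 5 + 10 + 2 + 7 + 2 + 3 + 7 + 6 = 55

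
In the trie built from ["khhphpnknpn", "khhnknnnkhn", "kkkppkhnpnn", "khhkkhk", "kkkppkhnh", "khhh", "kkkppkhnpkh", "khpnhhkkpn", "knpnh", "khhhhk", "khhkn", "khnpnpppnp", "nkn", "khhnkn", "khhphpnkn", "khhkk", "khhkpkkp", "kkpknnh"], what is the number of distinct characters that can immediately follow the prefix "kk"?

2

The children of the "kk" node are the distinct next characters among strings starting with "kk".
Distinct next characters after "kk": k, p.
That node has 2 child edges.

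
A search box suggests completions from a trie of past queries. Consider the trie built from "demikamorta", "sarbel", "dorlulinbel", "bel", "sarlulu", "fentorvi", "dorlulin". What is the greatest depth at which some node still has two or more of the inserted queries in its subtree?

8

The deepest shared node is where two words last agree before diverging.
e.g. "dorlulin" and "dorlulinbel" share the prefix "dorlulin" of length 8; no pair shares a longer one.
Longest shared-prefix length: 8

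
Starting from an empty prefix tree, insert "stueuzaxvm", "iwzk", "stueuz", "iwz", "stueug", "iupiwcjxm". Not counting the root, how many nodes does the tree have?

23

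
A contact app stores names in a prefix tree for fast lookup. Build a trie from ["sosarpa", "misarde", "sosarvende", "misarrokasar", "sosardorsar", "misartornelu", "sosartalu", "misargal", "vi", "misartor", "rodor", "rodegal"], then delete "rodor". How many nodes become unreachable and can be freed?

Walk "rodor" from the leaf back toward the root, removing each node that no remaining word uses.
The suffix "or" (2 nodes) is used only by "rodor"; the node for "rod" still has the child "e", so pruning stops there.
Nodes removed: 2

2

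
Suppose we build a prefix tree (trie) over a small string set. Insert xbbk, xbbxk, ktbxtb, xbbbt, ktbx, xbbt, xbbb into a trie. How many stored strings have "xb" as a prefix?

Filter for entries beginning with "xb":
Matches: "xbbb", "xbbbt", "xbbk", "xbbt", "xbbxk"
Count: 5

5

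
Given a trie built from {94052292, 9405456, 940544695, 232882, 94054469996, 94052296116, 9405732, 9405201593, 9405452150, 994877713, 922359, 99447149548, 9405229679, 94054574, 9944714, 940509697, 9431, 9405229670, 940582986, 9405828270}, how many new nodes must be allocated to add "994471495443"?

The longest prefix of "994471495443" already in the trie is "9944714954" (length 10).
Each of the 2 remaining characters creates one node.

2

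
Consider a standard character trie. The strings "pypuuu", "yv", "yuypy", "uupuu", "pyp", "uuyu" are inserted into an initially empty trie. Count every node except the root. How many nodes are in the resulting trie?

For each word, the new-node count is its length minus the longest prefix already in the trie:
  "pypuuu" → 6 new (p, y, p, u, u, u)
  "yv" → 2 new (y, v)
  "yuypy" → prefix "y" already present; 4 new (u, y, p, y)
  "uupuu" → 5 new (u, u, p, u, u)
  "pyp" → prefix "pyp" already present; 0 new (none)
  "uuyu" → prefix "uu" already present; 2 new (y, u)
Total nodes = 6 + 2 + 4 + 5 + 0 + 2 = 19

19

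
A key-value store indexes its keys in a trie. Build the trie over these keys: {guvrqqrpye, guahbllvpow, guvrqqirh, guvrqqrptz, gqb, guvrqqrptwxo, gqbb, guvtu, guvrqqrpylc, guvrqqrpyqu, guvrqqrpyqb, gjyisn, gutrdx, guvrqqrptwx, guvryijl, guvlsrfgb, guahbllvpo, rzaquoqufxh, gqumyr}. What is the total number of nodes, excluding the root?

Trace insertions, counting only characters that open a new branch:
  "guvrqqrpye" → 10 new (g, u, v, r, q, q, r, p, y, e)
  "guahbllvpow" → prefix "gu" already present; 9 new (a, h, b, l, l, v, p, o, w)
  "guvrqqirh" → prefix "guvrqq" already present; 3 new (i, r, h)
  "guvrqqrptz" → prefix "guvrqqrp" already present; 2 new (t, z)
  "gqb" → prefix "g" already present; 2 new (q, b)
  "guvrqqrptwxo" → prefix "guvrqqrpt" already present; 3 new (w, x, o)
  "gqbb" → prefix "gqb" already present; 1 new (b)
  "guvtu" → prefix "guv" already present; 2 new (t, u)
  "guvrqqrpylc" → prefix "guvrqqrpy" already present; 2 new (l, c)
  "guvrqqrpyqu" → prefix "guvrqqrpy" already present; 2 new (q, u)
  "guvrqqrpyqb" → prefix "guvrqqrpyq" already present; 1 new (b)
  "gjyisn" → prefix "g" already present; 5 new (j, y, i, s, n)
  "gutrdx" → prefix "gu" already present; 4 new (t, r, d, x)
  "guvrqqrptwx" → prefix "guvrqqrptwx" already present; 0 new (none)
  "guvryijl" → prefix "guvr" already present; 4 new (y, i, j, l)
  "guvlsrfgb" → prefix "guv" already present; 6 new (l, s, r, f, g, b)
  "guahbllvpo" → prefix "guahbllvpo" already present; 0 new (none)
  "rzaquoqufxh" → 11 new (r, z, a, q, u, o, q, u, f, x, h)
  "gqumyr" → prefix "gq" already present; 4 new (u, m, y, r)
Total nodes = 10 + 9 + 3 + 2 + 2 + 3 + 1 + 2 + 2 + 2 + 1 + 5 + 4 + 0 + 4 + 6 + 0 + 11 + 4 = 71

71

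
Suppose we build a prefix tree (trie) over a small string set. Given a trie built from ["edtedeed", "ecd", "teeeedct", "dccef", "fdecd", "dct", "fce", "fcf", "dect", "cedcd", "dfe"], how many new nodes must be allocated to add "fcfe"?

"fcf" is already a path in the trie; the remaining "e" must be added.
New nodes needed: |"fcfe"| − 3 = 4 − 3 = 1.

1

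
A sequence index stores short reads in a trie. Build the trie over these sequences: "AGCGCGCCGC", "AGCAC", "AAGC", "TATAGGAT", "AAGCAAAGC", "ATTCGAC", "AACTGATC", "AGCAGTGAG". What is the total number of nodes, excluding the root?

For each word, the new-node count is its length minus the longest prefix already in the trie:
  "AGCGCGCCGC" → 10 new (A, G, C, G, C, G, C, C, G, C)
  "AGCAC" → prefix "AGC" already present; 2 new (A, C)
  "AAGC" → prefix "A" already present; 3 new (A, G, C)
  "TATAGGAT" → 8 new (T, A, T, A, G, G, A, T)
  "AAGCAAAGC" → prefix "AAGC" already present; 5 new (A, A, A, G, C)
  "ATTCGAC" → prefix "A" already present; 6 new (T, T, C, G, A, C)
  "AACTGATC" → prefix "AA" already present; 6 new (C, T, G, A, T, C)
  "AGCAGTGAG" → prefix "AGCA" already present; 5 new (G, T, G, A, G)
Total nodes = 10 + 2 + 3 + 8 + 5 + 6 + 6 + 5 = 45

45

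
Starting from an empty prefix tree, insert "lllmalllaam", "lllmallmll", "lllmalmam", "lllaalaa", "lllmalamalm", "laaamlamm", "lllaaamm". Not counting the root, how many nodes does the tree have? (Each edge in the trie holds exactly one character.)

38

Insert word by word; a character creates a node only if that edge doesn't already exist:
  "lllmalllaam" → 11 new (l, l, l, m, a, l, l, l, a, a, m)
  "lllmallmll" → prefix "lllmall" already present; 3 new (m, l, l)
  "lllmalmam" → prefix "lllmal" already present; 3 new (m, a, m)
  "lllaalaa" → prefix "lll" already present; 5 new (a, a, l, a, a)
  "lllmalamalm" → prefix "lllmal" already present; 5 new (a, m, a, l, m)
  "laaamlamm" → prefix "l" already present; 8 new (a, a, a, m, l, a, m, m)
  "lllaaamm" → prefix "lllaa" already present; 3 new (a, m, m)
Total nodes = 11 + 3 + 3 + 5 + 5 + 8 + 3 = 38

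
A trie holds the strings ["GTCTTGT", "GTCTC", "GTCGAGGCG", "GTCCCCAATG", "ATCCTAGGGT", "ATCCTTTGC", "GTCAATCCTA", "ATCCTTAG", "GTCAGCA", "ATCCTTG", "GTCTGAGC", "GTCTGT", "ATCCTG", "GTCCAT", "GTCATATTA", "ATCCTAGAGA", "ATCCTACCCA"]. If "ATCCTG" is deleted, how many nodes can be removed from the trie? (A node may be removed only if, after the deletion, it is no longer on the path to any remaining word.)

Walk "ATCCTG" from the leaf back toward the root, removing each node that no remaining word uses.
The suffix "G" (1 node) is used only by "ATCCTG"; the node for "ATCCT" still has the child "A", so pruning stops there.
Nodes removed: 1

1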